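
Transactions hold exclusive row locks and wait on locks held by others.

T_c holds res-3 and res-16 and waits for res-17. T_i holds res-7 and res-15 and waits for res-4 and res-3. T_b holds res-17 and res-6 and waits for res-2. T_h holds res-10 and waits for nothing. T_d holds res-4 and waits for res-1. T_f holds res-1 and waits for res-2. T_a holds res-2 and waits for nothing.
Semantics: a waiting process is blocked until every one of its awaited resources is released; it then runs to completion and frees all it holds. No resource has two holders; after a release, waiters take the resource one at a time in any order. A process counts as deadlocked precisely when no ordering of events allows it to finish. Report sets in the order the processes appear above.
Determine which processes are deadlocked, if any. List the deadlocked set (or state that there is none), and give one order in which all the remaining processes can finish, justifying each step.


No process is deadlocked.
Key observation: no waiting chain loops back on itself — every chain ends at a process that waits on nothing, so everyone eventually runs.
One completion order for the rest: T_a, T_h, T_f, T_d, T_b, T_c, T_i.
Check, step by step:
  T_a waits on nothing -> runs at once and releases res-2
  T_h waits on nothing -> runs at once and releases res-10
  T_f waits on res-2 — all released -> runs and releases res-1
  T_d waits on res-1 — all released -> runs and releases res-4
  T_b waits on res-2 — all released -> runs and releases res-17 and res-6
  T_c waits on res-17 — all released -> runs and releases res-3 and res-16
  T_i waits on res-4 and res-3 — all released -> runs and releases res-7 and res-15


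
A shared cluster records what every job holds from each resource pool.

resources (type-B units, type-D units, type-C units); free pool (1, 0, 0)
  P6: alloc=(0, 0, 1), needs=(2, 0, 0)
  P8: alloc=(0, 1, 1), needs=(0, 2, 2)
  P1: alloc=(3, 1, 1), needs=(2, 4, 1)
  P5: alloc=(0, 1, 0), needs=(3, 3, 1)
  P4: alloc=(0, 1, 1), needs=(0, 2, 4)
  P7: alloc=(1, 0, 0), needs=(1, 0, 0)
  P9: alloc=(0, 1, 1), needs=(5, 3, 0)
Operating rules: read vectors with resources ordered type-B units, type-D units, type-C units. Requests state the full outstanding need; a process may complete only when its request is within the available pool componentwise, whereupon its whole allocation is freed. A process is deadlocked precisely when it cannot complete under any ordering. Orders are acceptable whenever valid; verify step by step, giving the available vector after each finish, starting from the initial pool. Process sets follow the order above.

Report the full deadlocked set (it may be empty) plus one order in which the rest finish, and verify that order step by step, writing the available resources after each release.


Deadlocked: P8, P1, P5, P4 and P9.
Key observation: type-D units is the bottleneck — with P7, P6 done the pool holds (2, 0, 1), short of every remaining need.
The rest can finish in the order P7, P6. Verifying each step:
  pool = (1, 0, 0)
  P7 needs (1, 0, 0) <= (1, 0, 0) -> finishes; pool += (1, 0, 0) = (2, 0, 0)
  P6 needs (2, 0, 0) <= (2, 0, 0) -> finishes; pool += (0, 0, 1) = (2, 0, 1)
The stuck group stays short no matter what:
  P8 cannot run: need (0, 2, 2) vs free (2, 0, 1) (insufficient type-D units and type-C units)
  P1 cannot run: need (2, 4, 1) vs free (2, 0, 1) (insufficient type-D units)
  P5 cannot run: need (3, 3, 1) vs free (2, 0, 1) (insufficient type-B units and type-D units)
  P4 cannot run: need (0, 2, 4) vs free (2, 0, 1) (insufficient type-D units and type-C units)
  P9 cannot run: need (5, 3, 0) vs free (2, 0, 1) (insufficient type-B units and type-D units)


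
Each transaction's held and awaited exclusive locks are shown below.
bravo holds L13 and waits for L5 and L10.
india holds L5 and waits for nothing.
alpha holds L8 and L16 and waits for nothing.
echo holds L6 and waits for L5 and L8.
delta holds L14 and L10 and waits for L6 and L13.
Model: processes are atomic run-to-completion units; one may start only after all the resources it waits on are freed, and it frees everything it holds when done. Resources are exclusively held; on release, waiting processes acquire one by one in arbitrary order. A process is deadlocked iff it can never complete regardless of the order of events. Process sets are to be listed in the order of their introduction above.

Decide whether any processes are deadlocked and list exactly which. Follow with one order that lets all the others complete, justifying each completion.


Deadlocked set: bravo and delta.
Key observation: the loop bravo -> delta -> bravo blocks itself forever; no other process is dragged down with it.
A valid finishing order for the others: india, alpha, echo.
Check, step by step:
  india: no waits; runs immediately, freeing L5
  alpha: no waits; runs immediately, freeing L8 and L16
  echo: everything it awaited (L5 and L8) is free; runs, freeing L6


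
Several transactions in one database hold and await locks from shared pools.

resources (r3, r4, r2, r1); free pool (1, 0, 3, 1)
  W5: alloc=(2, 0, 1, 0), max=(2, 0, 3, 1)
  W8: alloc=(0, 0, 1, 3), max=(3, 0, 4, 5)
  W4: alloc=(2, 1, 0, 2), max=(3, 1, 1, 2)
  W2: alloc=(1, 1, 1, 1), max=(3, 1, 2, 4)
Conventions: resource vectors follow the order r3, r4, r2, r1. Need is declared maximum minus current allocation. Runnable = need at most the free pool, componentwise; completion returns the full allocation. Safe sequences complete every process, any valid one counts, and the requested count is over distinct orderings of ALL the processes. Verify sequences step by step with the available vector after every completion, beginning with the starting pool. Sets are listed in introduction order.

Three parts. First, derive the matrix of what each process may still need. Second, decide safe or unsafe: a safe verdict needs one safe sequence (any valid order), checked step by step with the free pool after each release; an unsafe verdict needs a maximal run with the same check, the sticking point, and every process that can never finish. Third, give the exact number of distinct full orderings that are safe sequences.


(1) Need matrix, components ordered r3, r4, r2, r1:
  W5: (0, 0, 2, 1)
  W8: (3, 0, 3, 2)
  W4: (1, 0, 1, 0)
  W2: (2, 0, 1, 3)
(2) SAFE — a valid safe sequence is W4, W8, W5, W2.
Key observation: W4 marks the first exact bind of the order: its need (1, 0, 1, 0) fits the free (1, 0, 3, 1) with zero slack on a requested resource.
Check, step by step:
  pool = (1, 0, 3, 1)
  run W4 (needs (1, 0, 1, 0), free (1, 0, 3, 1)); after release of (2, 1, 0, 2) the pool is (3, 1, 3, 3)
  run W8 (needs (3, 0, 3, 2), free (3, 1, 3, 3)); after release of (0, 0, 1, 3) the pool is (3, 1, 4, 6)
  run W5 (needs (0, 0, 2, 1), free (3, 1, 4, 6)); after release of (2, 0, 1, 0) the pool is (5, 1, 5, 6)
  run W2 (needs (2, 0, 1, 3), free (5, 1, 5, 6)); after release of (1, 1, 1, 1) the pool is (6, 2, 6, 7)
(3) The exact count: 8 of the possible complete orderings are safe sequences.


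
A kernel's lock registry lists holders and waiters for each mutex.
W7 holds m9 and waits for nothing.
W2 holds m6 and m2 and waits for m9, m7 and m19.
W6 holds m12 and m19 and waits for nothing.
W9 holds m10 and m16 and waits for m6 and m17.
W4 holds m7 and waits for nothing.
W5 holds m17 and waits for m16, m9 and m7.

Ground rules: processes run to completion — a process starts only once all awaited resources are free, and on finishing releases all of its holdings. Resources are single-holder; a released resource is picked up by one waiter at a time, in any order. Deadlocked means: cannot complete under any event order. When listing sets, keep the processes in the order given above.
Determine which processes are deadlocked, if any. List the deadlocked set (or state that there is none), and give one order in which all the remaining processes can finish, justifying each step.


The deadlocked set is W9 and W5.
Key observation: the loop W9 -> W5 -> W9 blocks itself forever; no other process is dragged down with it.
The rest can finish in the order W6, W7, W4, W2.
Check, step by step:
  W6 waits on nothing -> runs at once and releases m12 and m19
  W7 waits on nothing -> runs at once and releases m9
  W4 waits on nothing -> runs at once and releases m7
  W2: everything it awaited (m9, m7 and m19) is free; runs, freeing m6 and m2


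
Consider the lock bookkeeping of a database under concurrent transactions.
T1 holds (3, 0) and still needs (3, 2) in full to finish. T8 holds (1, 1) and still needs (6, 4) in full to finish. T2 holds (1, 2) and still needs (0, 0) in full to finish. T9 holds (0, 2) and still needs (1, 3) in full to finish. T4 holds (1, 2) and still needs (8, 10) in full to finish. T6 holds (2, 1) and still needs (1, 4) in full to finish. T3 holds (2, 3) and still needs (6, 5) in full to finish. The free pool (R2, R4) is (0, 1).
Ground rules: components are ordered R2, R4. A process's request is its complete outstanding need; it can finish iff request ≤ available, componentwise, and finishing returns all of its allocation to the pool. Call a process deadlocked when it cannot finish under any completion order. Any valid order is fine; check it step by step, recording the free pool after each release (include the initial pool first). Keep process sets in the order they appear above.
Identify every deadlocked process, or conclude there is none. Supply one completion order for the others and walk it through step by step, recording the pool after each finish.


No process is deadlocked.
Key observation: the pool covers T2 at once, and every later process fits after earlier releases.
The rest can finish in the order T2, T9, T6, T1, T8, T3, T4. Verifying each step:
  pool = (0, 1)
  T2 needs (0, 0) <= (0, 1) -> finishes; pool += (1, 2) = (1, 3)
  T9 needs (1, 3) <= (1, 3) -> finishes; pool += (0, 2) = (1, 5)
  T6 needs (1, 4) <= (1, 5) -> finishes; pool += (2, 1) = (3, 6)
  T1 needs (3, 2) <= (3, 6) -> finishes; pool += (3, 0) = (6, 6)
  T8 needs (6, 4) <= (6, 6) -> finishes; pool += (1, 1) = (7, 7)
  T3 needs (6, 5) <= (7, 7) -> finishes; pool += (2, 3) = (9, 10)
  T4 needs (8, 10) <= (9, 10) -> finishes; pool += (1, 2) = (10, 12)


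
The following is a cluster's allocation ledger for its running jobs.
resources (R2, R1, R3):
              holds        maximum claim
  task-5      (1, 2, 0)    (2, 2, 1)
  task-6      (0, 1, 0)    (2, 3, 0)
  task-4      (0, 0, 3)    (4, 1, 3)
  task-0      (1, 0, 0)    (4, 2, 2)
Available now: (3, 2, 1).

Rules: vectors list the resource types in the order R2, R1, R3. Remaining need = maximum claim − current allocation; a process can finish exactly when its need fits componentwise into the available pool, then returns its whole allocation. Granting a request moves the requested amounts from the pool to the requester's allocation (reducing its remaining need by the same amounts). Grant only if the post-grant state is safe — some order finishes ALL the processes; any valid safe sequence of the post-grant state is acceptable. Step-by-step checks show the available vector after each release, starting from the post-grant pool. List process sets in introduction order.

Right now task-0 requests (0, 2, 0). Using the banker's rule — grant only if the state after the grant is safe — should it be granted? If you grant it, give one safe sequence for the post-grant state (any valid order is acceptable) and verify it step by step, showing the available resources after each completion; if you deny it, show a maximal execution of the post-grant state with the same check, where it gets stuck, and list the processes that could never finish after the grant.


GRANT. The post-grant state is safe; one safe sequence: task-5, task-6, task-4, task-0.
Key observation: the grant leaves (3, 0, 1) free — enough for task-5, whose release restarts the cascade.
Step-by-step check of the post-grant state:
  pool = (3, 0, 1)
  run task-5 (needs (1, 0, 1), free (3, 0, 1)); after release of (1, 2, 0) the pool is (4, 2, 1)
  run task-6 (needs (2, 2, 0), free (4, 2, 1)); after release of (0, 1, 0) the pool is (4, 3, 1)
  run task-4 (needs (4, 1, 0), free (4, 3, 1)); after release of (0, 0, 3) the pool is (4, 3, 4)
  run task-0 (needs (3, 0, 2), free (4, 3, 4)); after release of (1, 2, 0) the pool is (5, 5, 4)


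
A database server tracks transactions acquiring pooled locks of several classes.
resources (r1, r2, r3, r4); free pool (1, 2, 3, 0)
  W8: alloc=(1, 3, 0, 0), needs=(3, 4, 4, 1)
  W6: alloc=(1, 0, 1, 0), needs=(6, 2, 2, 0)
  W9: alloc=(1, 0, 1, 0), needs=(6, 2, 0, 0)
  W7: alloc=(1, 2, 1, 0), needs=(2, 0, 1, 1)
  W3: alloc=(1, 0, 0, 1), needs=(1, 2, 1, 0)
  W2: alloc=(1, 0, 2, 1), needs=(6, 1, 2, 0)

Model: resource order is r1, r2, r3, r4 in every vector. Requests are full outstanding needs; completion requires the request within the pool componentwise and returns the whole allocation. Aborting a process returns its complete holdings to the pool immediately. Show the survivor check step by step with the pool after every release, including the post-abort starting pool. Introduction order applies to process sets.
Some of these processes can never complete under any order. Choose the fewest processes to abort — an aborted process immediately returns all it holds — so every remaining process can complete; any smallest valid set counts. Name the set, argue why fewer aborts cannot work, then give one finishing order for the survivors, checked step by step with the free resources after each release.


Minimum abort set: W6 and W2.
Key observation: aborting W6 and W2 returns (2, 0, 3, 1), and W9 — hopeless before — runs at step 4 with the returned capacity in the pool.
No one abort is enough; case by case: W8 alone leaves W6 blocked (short on r1); W6 alone leaves W9 blocked (short on r1); W9 alone leaves W6 blocked (short on r1); W7 alone leaves W6 blocked (short on r1); W3 alone leaves W6 blocked (short on r1); W2 alone leaves W6 blocked (short on r1).
One survivor order: W7, W3, W8, W9. Step-by-step check (post-abort pool first):
  pool = (3, 2, 6, 1)
  W7 needs (2, 0, 1, 1) <= (3, 2, 6, 1) -> finishes; pool += (1, 2, 1, 0) = (4, 4, 7, 1)
  W3 needs (1, 2, 1, 0) <= (4, 4, 7, 1) -> finishes; pool += (1, 0, 0, 1) = (5, 4, 7, 2)
  W8 needs (3, 4, 4, 1) <= (5, 4, 7, 2) -> finishes; pool += (1, 3, 0, 0) = (6, 7, 7, 2)
  W9 needs (6, 2, 0, 0) <= (6, 7, 7, 2) -> finishes; pool += (1, 0, 1, 0) = (7, 7, 8, 2)


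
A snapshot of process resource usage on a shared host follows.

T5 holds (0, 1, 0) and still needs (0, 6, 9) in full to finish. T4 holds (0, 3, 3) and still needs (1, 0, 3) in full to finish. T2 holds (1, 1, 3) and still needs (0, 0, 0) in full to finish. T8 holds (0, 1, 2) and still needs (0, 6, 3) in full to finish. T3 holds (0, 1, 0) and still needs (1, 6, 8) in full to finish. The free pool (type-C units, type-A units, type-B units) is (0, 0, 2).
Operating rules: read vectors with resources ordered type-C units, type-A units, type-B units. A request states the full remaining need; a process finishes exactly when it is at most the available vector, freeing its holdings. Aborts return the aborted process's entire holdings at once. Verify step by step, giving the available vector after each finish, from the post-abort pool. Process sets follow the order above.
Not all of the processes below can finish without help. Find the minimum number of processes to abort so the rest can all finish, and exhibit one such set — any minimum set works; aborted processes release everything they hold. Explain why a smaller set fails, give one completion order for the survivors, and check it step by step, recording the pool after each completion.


The answer: abort T8 and T3.
Key observation: T5 had no path to completion before; after the abort of T8 and T3 ((0, 2, 2) returned), step 3 is where it fits.
No one abort is enough; case by case: T5 alone leaves T8 blocked (short on type-A units); T4 alone leaves T5 blocked (short on type-A units and type-B units); T2 alone leaves T5 blocked (short on type-A units and type-B units); T8 alone leaves T5 blocked (short on type-A units); T3 alone leaves T5 blocked (short on type-A units and type-B units).
The survivors complete as T2, T4, T5. Check, step by step (starting from the post-abort pool):
  pool = (0, 2, 4)
  T2: need (0, 0, 0) fits (0, 2, 4); releases (1, 1, 3), pool now (1, 3, 7)
  T4: need (1, 0, 3) fits (1, 3, 7); releases (0, 3, 3), pool now (1, 6, 10)
  T5: need (0, 6, 9) fits (1, 6, 10); releases (0, 1, 0), pool now (1, 7, 10)


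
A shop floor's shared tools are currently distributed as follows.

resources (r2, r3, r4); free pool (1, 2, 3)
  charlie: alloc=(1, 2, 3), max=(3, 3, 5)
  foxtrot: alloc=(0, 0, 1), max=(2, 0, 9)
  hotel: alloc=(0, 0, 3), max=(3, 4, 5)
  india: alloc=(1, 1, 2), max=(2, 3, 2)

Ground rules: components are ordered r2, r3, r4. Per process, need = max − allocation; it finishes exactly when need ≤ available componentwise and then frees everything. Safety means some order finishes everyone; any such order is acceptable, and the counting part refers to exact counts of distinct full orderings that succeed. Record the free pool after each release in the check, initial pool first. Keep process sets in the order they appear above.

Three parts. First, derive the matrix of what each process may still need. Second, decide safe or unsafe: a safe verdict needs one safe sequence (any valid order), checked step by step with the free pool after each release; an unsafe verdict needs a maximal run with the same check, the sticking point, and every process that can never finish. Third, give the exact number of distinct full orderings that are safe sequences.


(1) Outstanding need per process (order r2, r3, r4):
  charlie: (2, 1, 2)
  foxtrot: (2, 0, 8)
  hotel: (3, 4, 2)
  india: (1, 2, 0)
(2) The state is SAFE; one workable sequence: india, charlie, hotel, foxtrot.
Key observation: india marks the first exact bind of the order: its need (1, 2, 0) fits the free (1, 2, 3) with zero slack on a requested resource.
Verifying each step:
  pool = (1, 2, 3)
  india: need (1, 2, 0) fits (1, 2, 3); releases (1, 1, 2), pool now (2, 3, 5)
  charlie: need (2, 1, 2) fits (2, 3, 5); releases (1, 2, 3), pool now (3, 5, 8)
  hotel: need (3, 4, 2) fits (3, 5, 8); releases (0, 0, 3), pool now (3, 5, 11)
  foxtrot: need (2, 0, 8) fits (3, 5, 11); releases (0, 0, 1), pool now (3, 5, 12)
(3) The exact count: 2 of the possible complete orderings are safe sequences.


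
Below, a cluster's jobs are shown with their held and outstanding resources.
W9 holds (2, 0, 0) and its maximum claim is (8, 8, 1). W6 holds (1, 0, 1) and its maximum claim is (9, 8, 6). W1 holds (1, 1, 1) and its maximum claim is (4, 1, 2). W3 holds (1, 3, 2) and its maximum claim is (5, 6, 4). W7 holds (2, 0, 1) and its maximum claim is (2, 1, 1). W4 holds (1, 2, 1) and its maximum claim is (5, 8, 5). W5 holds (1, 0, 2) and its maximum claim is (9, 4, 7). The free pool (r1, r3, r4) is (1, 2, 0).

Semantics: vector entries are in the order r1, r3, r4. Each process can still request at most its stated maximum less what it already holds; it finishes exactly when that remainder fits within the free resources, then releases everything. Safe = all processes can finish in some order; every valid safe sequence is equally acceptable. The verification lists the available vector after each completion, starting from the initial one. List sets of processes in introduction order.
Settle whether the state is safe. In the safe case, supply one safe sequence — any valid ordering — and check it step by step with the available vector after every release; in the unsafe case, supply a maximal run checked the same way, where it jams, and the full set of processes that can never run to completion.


SAFE. One safe sequence: W7, W1, W3, W4, W9, W6, W5.
Key observation: W1 marks the first exact bind of the order: its need (3, 0, 1) fits the free (3, 2, 1) with zero slack on a requested resource.
Step-by-step check:
  pool = (1, 2, 0)
  W7 needs (0, 1, 0) <= (1, 2, 0) -> finishes; pool += (2, 0, 1) = (3, 2, 1)
  W1 needs (3, 0, 1) <= (3, 2, 1) -> finishes; pool += (1, 1, 1) = (4, 3, 2)
  W3 needs (4, 3, 2) <= (4, 3, 2) -> finishes; pool += (1, 3, 2) = (5, 6, 4)
  W4 needs (4, 6, 4) <= (5, 6, 4) -> finishes; pool += (1, 2, 1) = (6, 8, 5)
  W9 needs (6, 8, 1) <= (6, 8, 5) -> finishes; pool += (2, 0, 0) = (8, 8, 5)
  W6 needs (8, 8, 5) <= (8, 8, 5) -> finishes; pool += (1, 0, 1) = (9, 8, 6)
  W5 needs (8, 4, 5) <= (9, 8, 6) -> finishes; pool += (1, 0, 2) = (10, 8, 8)


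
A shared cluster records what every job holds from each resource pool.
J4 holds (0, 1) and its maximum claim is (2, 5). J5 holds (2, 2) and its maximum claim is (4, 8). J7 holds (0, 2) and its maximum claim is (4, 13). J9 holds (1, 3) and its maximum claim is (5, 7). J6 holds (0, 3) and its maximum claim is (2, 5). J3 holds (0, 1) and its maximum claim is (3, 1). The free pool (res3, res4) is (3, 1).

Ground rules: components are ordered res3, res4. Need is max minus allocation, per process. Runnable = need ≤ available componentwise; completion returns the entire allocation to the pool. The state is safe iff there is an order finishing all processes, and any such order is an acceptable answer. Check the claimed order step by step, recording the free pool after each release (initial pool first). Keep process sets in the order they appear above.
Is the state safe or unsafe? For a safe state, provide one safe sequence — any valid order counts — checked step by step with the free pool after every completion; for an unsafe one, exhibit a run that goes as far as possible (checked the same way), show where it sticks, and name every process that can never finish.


SAFE. One safe sequence: J3, J6, J4, J5, J9, J7.
Key observation: the first exact fit in this order is J3 — it needs (3, 0) with (3, 1) free, meeting a requested resource to the last unit.
Walking it through:
  pool = (3, 1)
  run J3 (needs (3, 0), free (3, 1)); after release of (0, 1) the pool is (3, 2)
  run J6 (needs (2, 2), free (3, 2)); after release of (0, 3) the pool is (3, 5)
  run J4 (needs (2, 4), free (3, 5)); after release of (0, 1) the pool is (3, 6)
  run J5 (needs (2, 6), free (3, 6)); after release of (2, 2) the pool is (5, 8)
  run J9 (needs (4, 4), free (5, 8)); after release of (1, 3) the pool is (6, 11)
  run J7 (needs (4, 11), free (6, 11)); after release of (0, 2) the pool is (6, 13)


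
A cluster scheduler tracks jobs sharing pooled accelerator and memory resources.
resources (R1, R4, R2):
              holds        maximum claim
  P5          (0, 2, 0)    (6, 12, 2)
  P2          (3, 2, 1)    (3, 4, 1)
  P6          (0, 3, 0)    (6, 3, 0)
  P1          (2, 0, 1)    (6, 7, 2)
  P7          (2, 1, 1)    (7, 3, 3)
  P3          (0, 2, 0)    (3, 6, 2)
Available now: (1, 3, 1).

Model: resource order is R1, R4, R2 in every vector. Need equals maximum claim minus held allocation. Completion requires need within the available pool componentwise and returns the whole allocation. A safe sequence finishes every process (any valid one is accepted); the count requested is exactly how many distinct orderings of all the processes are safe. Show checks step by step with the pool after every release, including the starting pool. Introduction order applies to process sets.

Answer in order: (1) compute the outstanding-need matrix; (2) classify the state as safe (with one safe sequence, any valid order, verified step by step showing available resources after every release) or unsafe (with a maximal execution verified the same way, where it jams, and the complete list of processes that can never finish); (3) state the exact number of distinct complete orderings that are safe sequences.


(1) Need matrix, components ordered R1, R4, R2:
  P5: (6, 10, 2)
  P2: (0, 2, 0)
  P6: (6, 0, 0)
  P1: (4, 7, 1)
  P7: (5, 2, 2)
  P3: (3, 4, 2)
(2) SAFE. One safe sequence: P2, P3, P1, P6, P7, P5.
Key observation: the order's first zero-slack moment is P3 ((3, 4, 2) needed, (4, 5, 2) free — a requested resource with nothing to spare).
Check, step by step:
  pool = (1, 3, 1)
  P2: need (0, 2, 0) fits (1, 3, 1); releases (3, 2, 1), pool now (4, 5, 2)
  P3: need (3, 4, 2) fits (4, 5, 2); releases (0, 2, 0), pool now (4, 7, 2)
  P1: need (4, 7, 1) fits (4, 7, 2); releases (2, 0, 1), pool now (6, 7, 3)
  P6: need (6, 0, 0) fits (6, 7, 3); releases (0, 3, 0), pool now (6, 10, 3)
  P7: need (5, 2, 2) fits (6, 10, 3); releases (2, 1, 1), pool now (8, 11, 4)
  P5: need (6, 10, 2) fits (8, 11, 4); releases (0, 2, 0), pool now (8, 13, 4)
(3) The exact count: 3 of the possible complete orderings are safe sequences.


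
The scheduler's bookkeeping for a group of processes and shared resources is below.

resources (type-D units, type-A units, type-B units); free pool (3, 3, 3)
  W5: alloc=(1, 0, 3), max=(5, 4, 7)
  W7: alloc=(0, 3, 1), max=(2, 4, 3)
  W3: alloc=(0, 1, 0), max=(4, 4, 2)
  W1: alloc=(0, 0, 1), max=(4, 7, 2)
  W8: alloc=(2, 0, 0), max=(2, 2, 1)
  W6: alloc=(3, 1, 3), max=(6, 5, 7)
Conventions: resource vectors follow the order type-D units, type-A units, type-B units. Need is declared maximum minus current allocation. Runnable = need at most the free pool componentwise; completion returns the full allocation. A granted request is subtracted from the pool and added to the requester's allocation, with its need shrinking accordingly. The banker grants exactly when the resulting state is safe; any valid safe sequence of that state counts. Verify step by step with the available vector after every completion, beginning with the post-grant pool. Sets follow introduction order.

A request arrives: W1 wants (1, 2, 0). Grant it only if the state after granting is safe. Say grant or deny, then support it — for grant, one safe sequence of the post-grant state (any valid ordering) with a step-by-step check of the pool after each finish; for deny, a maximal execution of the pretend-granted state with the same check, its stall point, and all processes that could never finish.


GRANT: granting preserves safety; a valid post-grant sequence is W7, W8, W5, W3, W6, W1.
Key observation: post-grant, (2, 1, 3) remains, and an order beginning with W7 completes everyone.
Check on the post-grant state, step by step:
  pool = (2, 1, 3)
  W7 needs (2, 1, 2) <= (2, 1, 3) -> finishes; pool += (0, 3, 1) = (2, 4, 4)
  W8 needs (0, 2, 1) <= (2, 4, 4) -> finishes; pool += (2, 0, 0) = (4, 4, 4)
  W5 needs (4, 4, 4) <= (4, 4, 4) -> finishes; pool += (1, 0, 3) = (5, 4, 7)
  W3 needs (4, 3, 2) <= (5, 4, 7) -> finishes; pool += (0, 1, 0) = (5, 5, 7)
  W6 needs (3, 4, 4) <= (5, 5, 7) -> finishes; pool += (3, 1, 3) = (8, 6, 10)
  W1 needs (3, 5, 1) <= (8, 6, 10) -> finishes; pool += (1, 2, 1) = (9, 8, 11)


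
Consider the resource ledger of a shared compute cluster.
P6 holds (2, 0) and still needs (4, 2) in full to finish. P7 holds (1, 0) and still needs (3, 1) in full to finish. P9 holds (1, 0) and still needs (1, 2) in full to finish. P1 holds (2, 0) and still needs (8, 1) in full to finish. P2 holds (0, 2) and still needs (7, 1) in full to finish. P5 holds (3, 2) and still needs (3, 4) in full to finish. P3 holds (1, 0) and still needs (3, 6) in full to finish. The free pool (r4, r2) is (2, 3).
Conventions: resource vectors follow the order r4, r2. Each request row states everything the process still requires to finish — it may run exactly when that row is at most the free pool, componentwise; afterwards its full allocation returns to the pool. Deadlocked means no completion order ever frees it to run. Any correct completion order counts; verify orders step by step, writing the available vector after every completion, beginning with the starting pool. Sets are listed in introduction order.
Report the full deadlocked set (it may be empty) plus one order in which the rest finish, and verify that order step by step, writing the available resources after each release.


The deadlocked set is P1, P2, P5 and P3.
Key observation: after P9, P7, P6 the pool peaks at (6, 3), and each blocked process is short somewhere: P1 on r4; P2 on r4; P5 on r2; P3 on r2.
A valid finishing order for the others: P9, P7, P6. Verifying each step:
  pool = (2, 3)
  P9 needs (1, 2) <= (2, 3) -> finishes; pool += (1, 0) = (3, 3)
  P7 needs (3, 1) <= (3, 3) -> finishes; pool += (1, 0) = (4, 3)
  P6 needs (4, 2) <= (4, 3) -> finishes; pool += (2, 0) = (6, 3)
None of the blocked processes ever fits:
  P1 cannot run: need (8, 1) vs free (6, 3) (insufficient r4)
  P2 cannot run: need (7, 1) vs free (6, 3) (insufficient r4)
  P5 cannot run: need (3, 4) vs free (6, 3) (insufficient r2)
  P3 cannot run: need (3, 6) vs free (6, 3) (insufficient r2)


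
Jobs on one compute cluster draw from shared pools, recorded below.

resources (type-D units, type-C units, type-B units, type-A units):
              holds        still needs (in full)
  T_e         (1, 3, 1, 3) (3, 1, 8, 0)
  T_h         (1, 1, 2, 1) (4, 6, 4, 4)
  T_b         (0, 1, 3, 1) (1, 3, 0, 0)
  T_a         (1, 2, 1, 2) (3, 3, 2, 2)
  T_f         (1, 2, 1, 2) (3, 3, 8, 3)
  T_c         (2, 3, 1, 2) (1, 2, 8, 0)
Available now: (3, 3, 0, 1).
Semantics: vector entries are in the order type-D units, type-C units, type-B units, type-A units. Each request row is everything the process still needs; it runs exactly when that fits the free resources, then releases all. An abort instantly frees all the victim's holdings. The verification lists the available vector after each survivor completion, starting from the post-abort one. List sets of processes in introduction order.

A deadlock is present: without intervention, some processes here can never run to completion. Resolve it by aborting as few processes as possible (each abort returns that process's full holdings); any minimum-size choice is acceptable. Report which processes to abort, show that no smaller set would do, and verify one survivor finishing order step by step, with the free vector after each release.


The answer: abort T_e and T_c.
Key observation: the returned (3, 6, 2, 5) from T_e and T_c is what brings T_f — unrunnable before, under any order — into play at step 4.
No one abort is enough; case by case: T_e alone leaves T_f blocked (short on type-B units); T_h alone leaves T_e blocked (short on type-B units); T_b alone leaves T_e blocked (short on type-B units); T_a alone leaves T_e blocked (short on type-B units); T_f alone leaves T_e blocked (short on type-B units); T_c alone leaves T_e blocked (short on type-B units).
The survivors complete as T_b, T_a, T_h, T_f. Step-by-step check (starting from the post-abort pool):
  pool = (6, 9, 2, 6)
  run T_b (needs (1, 3, 0, 0), free (6, 9, 2, 6)); after release of (0, 1, 3, 1) the pool is (6, 10, 5, 7)
  run T_a (needs (3, 3, 2, 2), free (6, 10, 5, 7)); after release of (1, 2, 1, 2) the pool is (7, 12, 6, 9)
  run T_h (needs (4, 6, 4, 4), free (7, 12, 6, 9)); after release of (1, 1, 2, 1) the pool is (8, 13, 8, 10)
  run T_f (needs (3, 3, 8, 3), free (8, 13, 8, 10)); after release of (1, 2, 1, 2) the pool is (9, 15, 9, 12)


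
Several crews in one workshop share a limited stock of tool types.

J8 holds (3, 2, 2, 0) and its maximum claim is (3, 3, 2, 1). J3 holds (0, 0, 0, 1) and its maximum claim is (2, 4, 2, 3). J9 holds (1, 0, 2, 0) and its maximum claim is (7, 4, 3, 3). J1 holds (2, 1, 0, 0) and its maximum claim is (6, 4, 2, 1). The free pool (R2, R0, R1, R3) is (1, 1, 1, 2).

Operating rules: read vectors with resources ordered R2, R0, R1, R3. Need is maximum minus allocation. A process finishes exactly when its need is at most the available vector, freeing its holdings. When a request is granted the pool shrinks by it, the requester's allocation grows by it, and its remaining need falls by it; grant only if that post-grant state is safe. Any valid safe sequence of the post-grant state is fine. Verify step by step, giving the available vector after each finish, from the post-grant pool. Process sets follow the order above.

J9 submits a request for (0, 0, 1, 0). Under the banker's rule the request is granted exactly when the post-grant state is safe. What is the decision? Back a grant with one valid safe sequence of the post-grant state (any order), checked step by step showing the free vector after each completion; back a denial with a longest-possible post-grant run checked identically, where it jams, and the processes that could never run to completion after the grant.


GRANT — the state after the grant stays safe, e.g. via J8, J1, J3, J9.
Key observation: even at the reduced pool (1, 1, 0, 2), J8 fits immediately, so safety survives the grant.
Check on the post-grant state, step by step:
  pool = (1, 1, 0, 2)
  run J8 (needs (0, 1, 0, 1), free (1, 1, 0, 2)); after release of (3, 2, 2, 0) the pool is (4, 3, 2, 2)
  run J1 (needs (4, 3, 2, 1), free (4, 3, 2, 2)); after release of (2, 1, 0, 0) the pool is (6, 4, 2, 2)
  run J3 (needs (2, 4, 2, 2), free (6, 4, 2, 2)); after release of (0, 0, 0, 1) the pool is (6, 4, 2, 3)
  run J9 (needs (6, 4, 0, 3), free (6, 4, 2, 3)); after release of (1, 0, 3, 0) the pool is (7, 4, 5, 3)


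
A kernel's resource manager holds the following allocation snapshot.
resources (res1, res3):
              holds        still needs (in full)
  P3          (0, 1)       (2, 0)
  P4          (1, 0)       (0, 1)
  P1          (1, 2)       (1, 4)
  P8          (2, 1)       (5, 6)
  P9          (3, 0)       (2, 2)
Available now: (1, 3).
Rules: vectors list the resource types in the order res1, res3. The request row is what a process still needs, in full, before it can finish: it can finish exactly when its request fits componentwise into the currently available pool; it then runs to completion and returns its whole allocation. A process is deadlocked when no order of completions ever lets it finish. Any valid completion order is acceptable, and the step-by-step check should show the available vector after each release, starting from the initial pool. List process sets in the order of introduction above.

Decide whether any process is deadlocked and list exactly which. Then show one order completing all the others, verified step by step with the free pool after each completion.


No process is deadlocked.
Key observation: starting with P4, each completion frees enough for the next — no one is permanently blocked.
A valid finishing order for the others: P4, P3, P1, P9, P8. Check, step by step:
  pool = (1, 3)
  P4: need (0, 1) fits (1, 3); releases (1, 0), pool now (2, 3)
  P3: need (2, 0) fits (2, 3); releases (0, 1), pool now (2, 4)
  P1: need (1, 4) fits (2, 4); releases (1, 2), pool now (3, 6)
  P9: need (2, 2) fits (3, 6); releases (3, 0), pool now (6, 6)
  P8: need (5, 6) fits (6, 6); releases (2, 1), pool now (8, 7)


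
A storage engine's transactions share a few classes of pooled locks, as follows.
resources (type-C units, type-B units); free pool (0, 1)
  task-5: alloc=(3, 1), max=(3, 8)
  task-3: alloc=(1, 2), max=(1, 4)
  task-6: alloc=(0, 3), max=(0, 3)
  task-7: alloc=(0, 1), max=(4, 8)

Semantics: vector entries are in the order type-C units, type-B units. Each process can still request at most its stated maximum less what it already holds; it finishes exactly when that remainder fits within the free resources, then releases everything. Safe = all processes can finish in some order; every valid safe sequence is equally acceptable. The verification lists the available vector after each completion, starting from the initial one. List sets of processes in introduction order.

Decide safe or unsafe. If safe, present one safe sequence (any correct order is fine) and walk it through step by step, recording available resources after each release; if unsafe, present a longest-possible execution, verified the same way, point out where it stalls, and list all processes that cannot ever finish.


The state is UNSAFE.
Key observation: the pool after task-6, task-3 is (1, 6); every surviving request exceeds it in type-B units, so progress ends there.
Going as far as possible: task-6, task-3; after that, nothing fits. Step-by-step check:
  pool = (0, 1)
  run task-6 (needs (0, 0), free (0, 1)); after release of (0, 3) the pool is (0, 4)
  run task-3 (needs (0, 2), free (0, 4)); after release of (1, 2) the pool is (1, 6)
  blocked: task-5 wants (0, 7), pool (1, 6) — not enough type-B units
  blocked: task-7 wants (4, 7), pool (1, 6) — not enough type-C units and type-B units
Processes that can never finish: task-5 and task-7.


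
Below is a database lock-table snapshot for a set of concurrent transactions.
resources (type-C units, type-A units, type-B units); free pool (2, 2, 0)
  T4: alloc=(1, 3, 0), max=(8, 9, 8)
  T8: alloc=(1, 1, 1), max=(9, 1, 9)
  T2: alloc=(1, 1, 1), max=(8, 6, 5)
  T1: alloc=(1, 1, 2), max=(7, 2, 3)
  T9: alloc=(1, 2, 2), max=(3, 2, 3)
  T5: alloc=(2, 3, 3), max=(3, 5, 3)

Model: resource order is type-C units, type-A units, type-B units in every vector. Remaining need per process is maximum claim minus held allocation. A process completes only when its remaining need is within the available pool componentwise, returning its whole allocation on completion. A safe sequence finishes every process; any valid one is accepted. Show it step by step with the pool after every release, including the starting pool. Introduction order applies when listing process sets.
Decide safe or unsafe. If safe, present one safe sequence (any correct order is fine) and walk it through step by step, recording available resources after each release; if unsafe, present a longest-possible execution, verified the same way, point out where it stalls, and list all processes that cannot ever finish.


UNSAFE.
Key observation: even finishing T5, T9 leaves just (5, 7, 5) free — too little type-C units for any of the remaining processes.
The run T5, T9 cannot be extended any further. Step-by-step check:
  pool = (2, 2, 0)
  run T5 (needs (1, 2, 0), free (2, 2, 0)); after release of (2, 3, 3) the pool is (4, 5, 3)
  run T9 (needs (2, 0, 1), free (4, 5, 3)); after release of (1, 2, 2) the pool is (5, 7, 5)
  T4 cannot run: need (7, 6, 8) vs free (5, 7, 5) (insufficient type-C units and type-B units)
  T8 cannot run: need (8, 0, 8) vs free (5, 7, 5) (insufficient type-C units and type-B units)
  T2 cannot run: need (7, 5, 4) vs free (5, 7, 5) (insufficient type-C units)
  T1 cannot run: need (6, 1, 1) vs free (5, 7, 5) (insufficient type-C units)
Permanently blocked: T4, T8, T2 and T1.


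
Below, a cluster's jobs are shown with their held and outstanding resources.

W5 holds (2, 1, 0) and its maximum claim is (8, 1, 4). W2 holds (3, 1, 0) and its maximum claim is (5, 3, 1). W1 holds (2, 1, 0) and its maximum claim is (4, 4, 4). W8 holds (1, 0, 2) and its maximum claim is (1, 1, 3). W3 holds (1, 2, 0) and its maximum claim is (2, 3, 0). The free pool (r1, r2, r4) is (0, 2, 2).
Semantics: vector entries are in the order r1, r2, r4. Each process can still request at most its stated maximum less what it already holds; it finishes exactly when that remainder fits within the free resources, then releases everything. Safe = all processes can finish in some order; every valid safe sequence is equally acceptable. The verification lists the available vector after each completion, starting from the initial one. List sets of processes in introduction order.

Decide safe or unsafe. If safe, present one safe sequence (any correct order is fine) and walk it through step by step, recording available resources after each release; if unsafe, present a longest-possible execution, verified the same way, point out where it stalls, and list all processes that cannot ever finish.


SAFE — a valid safe sequence is W8, W3, W2, W1, W5.
Key observation: W3 is the earliest step where a requested resource binds exactly: need (1, 1, 0), pool (1, 2, 4) at its turn.
Step-by-step check:
  pool = (0, 2, 2)
  W8: need (0, 1, 1) fits (0, 2, 2); releases (1, 0, 2), pool now (1, 2, 4)
  W3: need (1, 1, 0) fits (1, 2, 4); releases (1, 2, 0), pool now (2, 4, 4)
  W2: need (2, 2, 1) fits (2, 4, 4); releases (3, 1, 0), pool now (5, 5, 4)
  W1: need (2, 3, 4) fits (5, 5, 4); releases (2, 1, 0), pool now (7, 6, 4)
  W5: need (6, 0, 4) fits (7, 6, 4); releases (2, 1, 0), pool now (9, 7, 4)


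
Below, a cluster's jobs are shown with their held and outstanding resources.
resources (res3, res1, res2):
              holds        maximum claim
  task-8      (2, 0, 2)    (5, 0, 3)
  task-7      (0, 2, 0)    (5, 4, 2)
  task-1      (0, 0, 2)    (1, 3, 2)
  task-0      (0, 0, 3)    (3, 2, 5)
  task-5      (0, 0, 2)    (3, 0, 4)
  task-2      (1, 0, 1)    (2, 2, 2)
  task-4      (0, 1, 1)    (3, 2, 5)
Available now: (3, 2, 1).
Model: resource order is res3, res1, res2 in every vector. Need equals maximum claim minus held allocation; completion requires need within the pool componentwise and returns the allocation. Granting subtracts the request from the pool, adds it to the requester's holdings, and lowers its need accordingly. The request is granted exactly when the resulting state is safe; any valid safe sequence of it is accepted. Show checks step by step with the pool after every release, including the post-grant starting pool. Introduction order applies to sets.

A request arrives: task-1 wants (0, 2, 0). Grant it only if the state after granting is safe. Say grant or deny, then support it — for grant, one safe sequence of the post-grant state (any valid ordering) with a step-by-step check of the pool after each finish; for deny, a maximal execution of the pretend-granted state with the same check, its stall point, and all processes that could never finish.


DENY: after the grant no complete ordering would exist.
Key observation: the wall is res1: completing task-8, task-5 brings the pool only to (5, 0, 5), and all the rest need more.
After a pretend grant, a maximal execution: task-8, task-5 — then nothing else fits. Verifying each step:
  pool = (3, 0, 1)
  run task-8 (needs (3, 0, 1), free (3, 0, 1)); after release of (2, 0, 2) the pool is (5, 0, 3)
  run task-5 (needs (3, 0, 2), free (5, 0, 3)); after release of (0, 0, 2) the pool is (5, 0, 5)
  task-7 cannot run: need (5, 2, 2) vs free (5, 0, 5) (insufficient res1)
  task-1 cannot run: need (1, 1, 0) vs free (5, 0, 5) (insufficient res1)
  task-0 cannot run: need (3, 2, 2) vs free (5, 0, 5) (insufficient res1)
  task-2 cannot run: need (1, 2, 1) vs free (5, 0, 5) (insufficient res1)
  task-4 cannot run: need (3, 1, 4) vs free (5, 0, 5) (insufficient res1)
Post-grant, the permanently blocked set is task-7, task-1, task-0, task-2 and task-4.
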